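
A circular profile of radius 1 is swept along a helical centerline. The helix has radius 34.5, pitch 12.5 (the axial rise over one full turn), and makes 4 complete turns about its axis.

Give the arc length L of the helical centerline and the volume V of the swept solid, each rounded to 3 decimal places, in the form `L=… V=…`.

L=868.520 V=2728.536

2πR = 2π·34.5 = 216.769893
per-turn = √(216.769893² + 12.5²) = √(46989.1866 + 156.25) = √47145.4366 = 217.129999
L = 4 × 217.129999 = 868.519997
V = π·1² × L = 3.141593 × 868.519997 = 2728.536041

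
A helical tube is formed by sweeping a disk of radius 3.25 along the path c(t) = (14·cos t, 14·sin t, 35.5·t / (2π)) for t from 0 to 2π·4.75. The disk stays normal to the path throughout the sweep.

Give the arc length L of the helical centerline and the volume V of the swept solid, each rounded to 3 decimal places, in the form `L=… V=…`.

2πR = 2π·14 = 87.964594
per-turn = √(87.964594² + 35.5²) = √(7737.7699 + 1260.25) = √8998.0199 = 94.857893
L = 4.75 × 94.857893 = 450.574991
V = π·3.25² × L = 33.183072 × 450.574991 = 14951.462563

L=450.575 V=14951.463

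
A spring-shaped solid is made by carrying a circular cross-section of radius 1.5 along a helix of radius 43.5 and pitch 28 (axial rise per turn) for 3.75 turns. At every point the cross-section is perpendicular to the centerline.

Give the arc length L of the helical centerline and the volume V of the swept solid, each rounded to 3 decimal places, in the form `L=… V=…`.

2πR = 2π·43.5 = 273.318561
per-turn = √(273.318561² + 28²) = √(74703.0357 + 784) = √75487.0357 = 274.749041
L = 3.75 × 274.749041 = 1030.308905
V = π·1.5² × L = 7.068583 × 1030.308905 = 7282.824495

L=1030.309 V=7282.824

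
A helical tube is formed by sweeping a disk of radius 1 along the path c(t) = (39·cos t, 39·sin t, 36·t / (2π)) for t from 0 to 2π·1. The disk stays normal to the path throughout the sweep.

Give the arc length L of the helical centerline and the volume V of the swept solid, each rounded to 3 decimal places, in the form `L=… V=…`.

2πR = 2π·39 = 245.044227
per-turn = √(245.044227² + 36²) = √(60046.6732 + 1296) = √61342.6732 = 247.674531
L = 1 × 247.674531 = 247.674531
V = π·1² × L = 3.141593 × 247.674531 = 778.092486

L=247.675 V=778.092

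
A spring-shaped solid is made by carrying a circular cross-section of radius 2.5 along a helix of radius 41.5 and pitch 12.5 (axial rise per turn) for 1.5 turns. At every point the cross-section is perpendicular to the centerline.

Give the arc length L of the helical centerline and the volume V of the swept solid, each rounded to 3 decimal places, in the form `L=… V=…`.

L=391.577 V=7688.605

2πR = 2π·41.5 = 260.752190
per-turn = √(260.752190² + 12.5²) = √(67991.7047 + 156.25) = √68147.9547 = 261.051632
L = 1.5 × 261.051632 = 391.577448
V = π·2.5² × L = 19.634954 × 391.577448 = 7688.605221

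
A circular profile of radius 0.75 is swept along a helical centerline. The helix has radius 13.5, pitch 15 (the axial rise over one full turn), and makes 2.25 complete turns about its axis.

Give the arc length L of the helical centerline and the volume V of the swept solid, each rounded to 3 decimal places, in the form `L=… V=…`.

2πR = 2π·13.5 = 84.823002
per-turn = √(84.823002² + 15²) = √(7194.9416 + 225) = √7419.9416 = 86.139083
L = 2.25 × 86.139083 = 193.812937
V = π·0.75² × L = 1.767146 × 193.812937 = 342.495730

L=193.813 V=342.496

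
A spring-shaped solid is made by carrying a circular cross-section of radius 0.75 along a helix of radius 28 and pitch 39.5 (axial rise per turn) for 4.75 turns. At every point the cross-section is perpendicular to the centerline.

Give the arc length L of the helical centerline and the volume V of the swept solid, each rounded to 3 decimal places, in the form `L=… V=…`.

2πR = 2π·28 = 175.929189
per-turn = √(175.929189² + 39.5²) = √(30951.0794 + 1560.25) = √32511.3294 = 180.308983
L = 4.75 × 180.308983 = 856.467670
V = π·0.75² × L = 1.767146 × 856.467670 = 1513.503304

L=856.468 V=1513.503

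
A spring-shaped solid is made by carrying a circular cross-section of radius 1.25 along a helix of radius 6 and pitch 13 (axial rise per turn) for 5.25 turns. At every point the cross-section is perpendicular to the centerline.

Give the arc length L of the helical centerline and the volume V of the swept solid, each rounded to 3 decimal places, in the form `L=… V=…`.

L=209.357 V=1027.681

2πR = 2π·6 = 37.699112
per-turn = √(37.699112² + 13²) = √(1421.2230 + 169) = √1590.2230 = 39.877601
L = 5.25 × 39.877601 = 209.357403
V = π·1.25² × L = 4.908739 × 209.357403 = 1027.680751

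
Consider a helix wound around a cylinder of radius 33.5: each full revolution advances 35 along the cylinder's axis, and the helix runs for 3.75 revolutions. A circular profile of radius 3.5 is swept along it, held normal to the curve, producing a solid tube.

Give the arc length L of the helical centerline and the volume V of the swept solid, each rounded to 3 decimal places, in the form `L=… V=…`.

L=800.163 V=30793.879

2πR = 2π·33.5 = 210.486708
per-turn = √(210.486708² + 35²) = √(44304.6542 + 1225) = √45529.6542 = 213.376789
L = 3.75 × 213.376789 = 800.162959
V = π·3.5² × L = 38.484510 × 800.162959 = 30793.879417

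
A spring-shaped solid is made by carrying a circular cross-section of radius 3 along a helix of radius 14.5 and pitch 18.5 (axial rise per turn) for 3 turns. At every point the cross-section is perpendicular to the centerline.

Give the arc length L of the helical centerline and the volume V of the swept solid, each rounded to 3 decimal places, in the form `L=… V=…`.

2πR = 2π·14.5 = 91.106187
per-turn = √(91.106187² + 18.5²) = √(8300.3373 + 342.25) = √8642.5873 = 92.965517
L = 3 × 92.965517 = 278.896550
V = π·3² × L = 28.274334 × 278.896550 = 7885.614179

L=278.897 V=7885.614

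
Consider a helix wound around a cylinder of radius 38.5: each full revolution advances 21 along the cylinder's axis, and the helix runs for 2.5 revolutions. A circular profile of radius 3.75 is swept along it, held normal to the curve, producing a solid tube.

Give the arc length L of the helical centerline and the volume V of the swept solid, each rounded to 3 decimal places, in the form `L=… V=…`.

L=607.031 V=26817.813

2πR = 2π·38.5 = 241.902634
per-turn = √(241.902634² + 21²) = √(58516.8845 + 441) = √58957.8845 = 242.812447
L = 2.5 × 242.812447 = 607.031118
V = π·3.75² × L = 44.178647 × 607.031118 = 26817.813288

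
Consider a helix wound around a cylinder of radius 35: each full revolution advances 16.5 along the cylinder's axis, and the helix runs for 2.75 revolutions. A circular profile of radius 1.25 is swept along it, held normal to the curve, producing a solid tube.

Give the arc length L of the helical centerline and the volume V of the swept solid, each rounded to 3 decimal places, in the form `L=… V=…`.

2πR = 2π·35 = 219.911486
per-turn = √(219.911486² + 16.5²) = √(48361.0616 + 272.25) = √48633.3116 = 220.529616
L = 2.75 × 220.529616 = 606.456444
V = π·1.25² × L = 4.908739 × 606.456444 = 2976.936109

L=606.456 V=2976.936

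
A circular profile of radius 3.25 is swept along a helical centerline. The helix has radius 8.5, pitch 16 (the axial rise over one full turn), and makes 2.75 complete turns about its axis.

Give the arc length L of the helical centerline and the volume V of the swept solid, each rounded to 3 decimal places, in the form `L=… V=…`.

L=153.319 V=5087.587

2πR = 2π·8.5 = 53.407075
per-turn = √(53.407075² + 16²) = √(2852.3157 + 256) = √3108.3157 = 55.752271
L = 2.75 × 55.752271 = 153.318744
V = π·3.25² × L = 33.183072 × 153.318744 = 5087.586984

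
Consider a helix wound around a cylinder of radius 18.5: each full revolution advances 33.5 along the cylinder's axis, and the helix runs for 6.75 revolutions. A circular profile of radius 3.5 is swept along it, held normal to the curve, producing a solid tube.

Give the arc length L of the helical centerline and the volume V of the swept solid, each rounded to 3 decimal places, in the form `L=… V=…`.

2πR = 2π·18.5 = 116.238928
per-turn = √(116.238928² + 33.5²) = √(13511.4884 + 1122.25) = √14633.7384 = 120.969990
L = 6.75 × 120.969990 = 816.547431
V = π·3.5² × L = 38.484510 × 816.547431 = 31424.427777

L=816.547 V=31424.428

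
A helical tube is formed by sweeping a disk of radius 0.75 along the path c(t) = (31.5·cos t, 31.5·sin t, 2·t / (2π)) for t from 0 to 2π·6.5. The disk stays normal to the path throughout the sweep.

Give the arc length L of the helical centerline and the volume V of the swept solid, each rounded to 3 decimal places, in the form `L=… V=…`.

L=1286.548 V=2273.518

2πR = 2π·31.5 = 197.920337
per-turn = √(197.920337² + 2²) = √(39172.4599 + 4) = √39176.4599 = 197.930442
L = 6.5 × 197.930442 = 1286.547873
V = π·0.75² × L = 1.767146 × 1286.547873 = 2273.517757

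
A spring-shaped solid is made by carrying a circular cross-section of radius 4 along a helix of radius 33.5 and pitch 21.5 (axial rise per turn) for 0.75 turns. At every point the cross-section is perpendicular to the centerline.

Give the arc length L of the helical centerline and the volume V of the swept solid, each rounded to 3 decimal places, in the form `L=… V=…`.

L=158.686 V=7976.450

2πR = 2π·33.5 = 210.486708
per-turn = √(210.486708² + 21.5²) = √(44304.6542 + 462.25) = √44766.9042 = 211.581909
L = 0.75 × 211.581909 = 158.686432
V = π·4² × L = 50.265482 × 158.686432 = 7976.450046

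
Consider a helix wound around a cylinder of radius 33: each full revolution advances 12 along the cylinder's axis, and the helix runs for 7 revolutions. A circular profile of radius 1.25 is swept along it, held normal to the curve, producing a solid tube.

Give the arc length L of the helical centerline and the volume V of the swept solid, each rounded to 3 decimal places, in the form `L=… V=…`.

2πR = 2π·33 = 207.345115
per-turn = √(207.345115² + 12²) = √(42991.9968 + 144) = √43135.9968 = 207.692072
L = 7 × 207.692072 = 1453.844504
V = π·1.25² × L = 4.908739 × 1453.844504 = 7136.542521

L=1453.845 V=7136.543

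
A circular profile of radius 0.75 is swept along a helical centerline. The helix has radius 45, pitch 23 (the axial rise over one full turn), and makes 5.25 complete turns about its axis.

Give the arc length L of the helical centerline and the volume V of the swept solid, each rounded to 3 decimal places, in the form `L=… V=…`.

L=1489.306 V=2631.820

2πR = 2π·45 = 282.743339
per-turn = √(282.743339² + 23²) = √(79943.7956 + 529) = √80472.7956 = 283.677274
L = 5.25 × 283.677274 = 1489.305687
V = π·0.75² × L = 1.767146 × 1489.305687 = 2631.820391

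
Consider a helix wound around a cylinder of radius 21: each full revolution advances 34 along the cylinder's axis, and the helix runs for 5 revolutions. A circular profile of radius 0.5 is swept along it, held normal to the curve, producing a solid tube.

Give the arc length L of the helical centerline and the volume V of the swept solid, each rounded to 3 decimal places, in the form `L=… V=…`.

2πR = 2π·21 = 131.946891
per-turn = √(131.946891² + 34²) = √(17409.9822 + 1156) = √18565.9822 = 136.257044
L = 5 × 136.257044 = 681.285222
V = π·0.5² × L = 0.785398 × 681.285222 = 535.080162

L=681.285 V=535.080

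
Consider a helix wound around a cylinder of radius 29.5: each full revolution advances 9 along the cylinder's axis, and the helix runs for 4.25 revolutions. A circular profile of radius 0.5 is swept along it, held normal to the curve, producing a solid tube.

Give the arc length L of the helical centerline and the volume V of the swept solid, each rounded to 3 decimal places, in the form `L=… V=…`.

L=788.682 V=619.430

2πR = 2π·29.5 = 185.353967
per-turn = √(185.353967² + 9²) = √(34356.0929 + 81) = √34437.0929 = 185.572339
L = 4.25 × 185.572339 = 788.682440
V = π·0.5² × L = 0.785398 × 788.682440 = 619.429740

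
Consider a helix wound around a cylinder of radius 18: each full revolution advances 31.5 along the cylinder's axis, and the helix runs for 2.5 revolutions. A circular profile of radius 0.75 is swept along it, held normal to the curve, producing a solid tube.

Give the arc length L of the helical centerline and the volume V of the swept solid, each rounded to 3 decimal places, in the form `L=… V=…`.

2πR = 2π·18 = 113.097336
per-turn = √(113.097336² + 31.5²) = √(12791.0073 + 992.25) = √13783.2573 = 117.402118
L = 2.5 × 117.402118 = 293.505295
V = π·0.75² × L = 1.767146 × 293.505295 = 518.666669

L=293.505 V=518.667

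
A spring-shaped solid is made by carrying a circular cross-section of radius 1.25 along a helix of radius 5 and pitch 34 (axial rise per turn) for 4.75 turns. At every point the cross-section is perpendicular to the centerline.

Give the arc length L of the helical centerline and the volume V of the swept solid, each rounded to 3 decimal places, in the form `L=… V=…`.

L=219.888 V=1079.371

2πR = 2π·5 = 31.415927
per-turn = √(31.415927² + 34²) = √(986.9604 + 1156) = √2142.9604 = 46.292121
L = 4.75 × 46.292121 = 219.887573
V = π·1.25² × L = 4.908739 × 219.887573 = 1079.370602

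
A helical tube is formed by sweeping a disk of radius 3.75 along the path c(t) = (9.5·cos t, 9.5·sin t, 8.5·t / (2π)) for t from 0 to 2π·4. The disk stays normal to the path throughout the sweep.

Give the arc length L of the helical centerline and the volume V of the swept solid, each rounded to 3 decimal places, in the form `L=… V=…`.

L=241.170 V=10654.552

2πR = 2π·9.5 = 59.690260
per-turn = √(59.690260² + 8.5²) = √(3562.9272 + 72.25) = √3635.1772 = 60.292431
L = 4 × 60.292431 = 241.169722
V = π·3.75² × L = 44.178647 × 241.169722 = 10654.551960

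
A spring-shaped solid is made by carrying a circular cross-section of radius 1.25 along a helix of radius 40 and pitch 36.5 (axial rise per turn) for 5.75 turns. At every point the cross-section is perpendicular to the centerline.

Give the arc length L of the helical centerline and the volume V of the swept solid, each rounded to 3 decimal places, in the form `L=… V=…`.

L=1460.293 V=7168.197

2πR = 2π·40 = 251.327412
per-turn = √(251.327412² + 36.5²) = √(63165.4682 + 1332.25) = √64497.7182 = 253.964010
L = 5.75 × 253.964010 = 1460.293055
V = π·1.25² × L = 4.908739 × 1460.293055 = 7168.196772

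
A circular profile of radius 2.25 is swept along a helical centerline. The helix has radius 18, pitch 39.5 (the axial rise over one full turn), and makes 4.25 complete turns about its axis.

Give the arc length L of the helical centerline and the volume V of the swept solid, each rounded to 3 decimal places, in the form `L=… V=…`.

2πR = 2π·18 = 113.097336
per-turn = √(113.097336² + 39.5²) = √(12791.0073 + 1560.25) = √14351.2573 = 119.796733
L = 4.25 × 119.796733 = 509.136116
V = π·2.25² × L = 15.904313 × 509.136116 = 8097.460058

L=509.136 V=8097.460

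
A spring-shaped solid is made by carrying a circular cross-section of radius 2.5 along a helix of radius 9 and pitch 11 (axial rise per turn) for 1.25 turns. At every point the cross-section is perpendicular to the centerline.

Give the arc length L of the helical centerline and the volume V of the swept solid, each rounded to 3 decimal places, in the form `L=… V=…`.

2πR = 2π·9 = 56.548668
per-turn = √(56.548668² + 11²) = √(3197.7518 + 121) = √3318.7518 = 57.608609
L = 1.25 × 57.608609 = 72.010761
V = π·2.5² × L = 19.634954 × 72.010761 = 1413.927990

L=72.011 V=1413.928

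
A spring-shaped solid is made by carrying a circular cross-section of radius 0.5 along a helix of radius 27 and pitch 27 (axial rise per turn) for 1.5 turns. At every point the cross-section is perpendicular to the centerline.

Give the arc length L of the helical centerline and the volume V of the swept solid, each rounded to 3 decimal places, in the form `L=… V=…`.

L=257.672 V=202.375

2πR = 2π·27 = 169.646003
per-turn = √(169.646003² + 27²) = √(28779.7664 + 729) = √29508.7664 = 171.781159
L = 1.5 × 171.781159 = 257.671738
V = π·0.5² × L = 0.785398 × 257.671738 = 202.374910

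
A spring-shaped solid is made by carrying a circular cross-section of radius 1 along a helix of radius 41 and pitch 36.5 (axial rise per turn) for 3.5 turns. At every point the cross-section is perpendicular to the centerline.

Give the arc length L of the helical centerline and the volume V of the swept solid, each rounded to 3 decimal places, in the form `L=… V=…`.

2πR = 2π·41 = 257.610598
per-turn = √(257.610598² + 36.5²) = √(66363.2200 + 1332.25) = √67695.4700 = 260.183531
L = 3.5 × 260.183531 = 910.642360
V = π·1² × L = 3.141593 × 910.642360 = 2860.867348

L=910.642 V=2860.867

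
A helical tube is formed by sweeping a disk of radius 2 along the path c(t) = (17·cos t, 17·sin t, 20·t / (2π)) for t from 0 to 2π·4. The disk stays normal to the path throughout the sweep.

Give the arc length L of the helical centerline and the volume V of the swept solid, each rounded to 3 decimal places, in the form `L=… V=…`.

L=434.682 V=5462.372

2πR = 2π·17 = 106.814150
per-turn = √(106.814150² + 20²) = √(11409.2627 + 400) = √11809.2627 = 108.670432
L = 4 × 108.670432 = 434.681726
V = π·2² × L = 12.566371 × 434.681726 = 5462.371669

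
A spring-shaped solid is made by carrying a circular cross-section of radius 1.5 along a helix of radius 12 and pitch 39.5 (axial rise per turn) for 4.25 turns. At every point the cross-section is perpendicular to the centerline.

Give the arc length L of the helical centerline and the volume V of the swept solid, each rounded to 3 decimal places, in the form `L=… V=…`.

2πR = 2π·12 = 75.398224
per-turn = √(75.398224² + 39.5²) = √(5684.8921 + 1560.25) = √7245.1421 = 85.118401
L = 4.25 × 85.118401 = 361.753203
V = π·1.5² × L = 7.068583 × 361.753203 = 2557.082711

L=361.753 V=2557.083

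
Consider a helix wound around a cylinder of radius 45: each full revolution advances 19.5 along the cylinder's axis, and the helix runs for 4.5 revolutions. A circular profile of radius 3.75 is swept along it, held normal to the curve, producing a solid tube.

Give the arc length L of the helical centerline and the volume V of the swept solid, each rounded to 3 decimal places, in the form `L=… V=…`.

L=1275.367 V=56344.004

2πR = 2π·45 = 282.743339
per-turn = √(282.743339² + 19.5²) = √(79943.7956 + 380.25) = √80324.0456 = 283.414971
L = 4.5 × 283.414971 = 1275.367368
V = π·3.75² × L = 44.178647 × 1275.367368 = 56344.004370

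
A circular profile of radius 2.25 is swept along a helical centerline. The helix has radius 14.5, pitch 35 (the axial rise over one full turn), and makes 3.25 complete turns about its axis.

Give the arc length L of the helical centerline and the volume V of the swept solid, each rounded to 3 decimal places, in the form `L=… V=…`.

2πR = 2π·14.5 = 91.106187
per-turn = √(91.106187² + 35²) = √(8300.3373 + 1225) = √9525.3373 = 97.597835
L = 3.25 × 97.597835 = 317.192962
V = π·2.25² × L = 15.904313 × 317.192962 = 5044.736091

L=317.193 V=5044.736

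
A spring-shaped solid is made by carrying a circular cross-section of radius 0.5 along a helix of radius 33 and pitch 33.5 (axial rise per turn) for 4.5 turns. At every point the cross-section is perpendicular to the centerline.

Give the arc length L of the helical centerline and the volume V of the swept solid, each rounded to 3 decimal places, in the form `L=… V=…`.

2πR = 2π·33 = 207.345115
per-turn = √(207.345115² + 33.5²) = √(42991.9968 + 1122.25) = √44114.2468 = 210.033918
L = 4.5 × 210.033918 = 945.152632
V = π·0.5² × L = 0.785398 × 945.152632 = 742.321141

L=945.153 V=742.321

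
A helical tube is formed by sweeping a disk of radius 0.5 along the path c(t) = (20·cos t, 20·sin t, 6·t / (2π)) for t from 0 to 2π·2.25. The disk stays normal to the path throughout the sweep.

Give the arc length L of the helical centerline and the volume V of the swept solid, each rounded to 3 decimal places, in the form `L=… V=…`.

2πR = 2π·20 = 125.663706
per-turn = √(125.663706² + 6²) = √(15791.3670 + 36) = √15827.3670 = 125.806864
L = 2.25 × 125.806864 = 283.065444
V = π·0.5² × L = 0.785398 × 283.065444 = 222.319080

L=283.065 V=222.319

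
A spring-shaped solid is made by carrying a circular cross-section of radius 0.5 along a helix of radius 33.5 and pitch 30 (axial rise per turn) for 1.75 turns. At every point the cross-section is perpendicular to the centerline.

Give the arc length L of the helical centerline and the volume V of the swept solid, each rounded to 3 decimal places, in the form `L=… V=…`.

L=372.074 V=292.226

2πR = 2π·33.5 = 210.486708
per-turn = √(210.486708² + 30²) = √(44304.6542 + 900) = √45204.6542 = 212.613862
L = 1.75 × 212.613862 = 372.074258
V = π·0.5² × L = 0.785398 × 372.074258 = 292.226439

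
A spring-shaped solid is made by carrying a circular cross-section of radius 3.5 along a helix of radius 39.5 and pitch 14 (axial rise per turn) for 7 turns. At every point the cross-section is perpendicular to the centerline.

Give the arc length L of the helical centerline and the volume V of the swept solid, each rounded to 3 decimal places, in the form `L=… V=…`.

L=1740.063 V=66965.457

2πR = 2π·39.5 = 248.185820
per-turn = √(248.185820² + 14²) = √(61596.2011 + 196) = √61792.2011 = 248.580371
L = 7 × 248.580371 = 1740.062600
V = π·3.5² × L = 38.484510 × 1740.062600 = 66965.456546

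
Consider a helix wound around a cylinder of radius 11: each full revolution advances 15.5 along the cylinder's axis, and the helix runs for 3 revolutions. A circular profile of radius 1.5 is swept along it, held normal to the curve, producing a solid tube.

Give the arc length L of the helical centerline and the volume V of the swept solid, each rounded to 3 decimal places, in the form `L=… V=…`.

2πR = 2π·11 = 69.115038
per-turn = √(69.115038² + 15.5²) = √(4776.8885 + 240.25) = √5017.1385 = 70.831762
L = 3 × 70.831762 = 212.495286
V = π·1.5² × L = 7.068583 × 212.495286 = 1502.040670

L=212.495 V=1502.041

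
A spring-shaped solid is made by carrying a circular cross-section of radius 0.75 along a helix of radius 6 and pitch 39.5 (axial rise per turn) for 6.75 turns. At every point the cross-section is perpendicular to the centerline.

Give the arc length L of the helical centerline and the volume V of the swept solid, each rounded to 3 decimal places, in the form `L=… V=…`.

2πR = 2π·6 = 37.699112
per-turn = √(37.699112² + 39.5²) = √(1421.2230 + 1560.25) = √2981.4730 = 54.602867
L = 6.75 × 54.602867 = 368.569349
V = π·0.75² × L = 1.767146 × 368.569349 = 651.315802

L=368.569 V=651.316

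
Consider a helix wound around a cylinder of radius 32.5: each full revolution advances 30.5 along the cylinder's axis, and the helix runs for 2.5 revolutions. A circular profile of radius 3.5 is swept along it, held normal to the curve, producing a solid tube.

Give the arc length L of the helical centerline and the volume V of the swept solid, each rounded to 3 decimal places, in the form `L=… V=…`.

2πR = 2π·32.5 = 204.203522
per-turn = √(204.203522² + 30.5²) = √(41699.0786 + 930.25) = √42629.3286 = 206.468711
L = 2.5 × 206.468711 = 516.171777
V = π·3.5² × L = 38.484510 × 516.171777 = 19864.617930

L=516.172 V=19864.618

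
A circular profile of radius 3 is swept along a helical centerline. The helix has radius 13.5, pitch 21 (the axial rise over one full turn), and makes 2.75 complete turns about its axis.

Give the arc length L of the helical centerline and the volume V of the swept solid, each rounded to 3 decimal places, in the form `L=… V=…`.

2πR = 2π·13.5 = 84.823002
per-turn = √(84.823002² + 21²) = √(7194.9416 + 441) = √7635.9416 = 87.383875
L = 2.75 × 87.383875 = 240.305656
V = π·3² × L = 28.274334 × 240.305656 = 6794.482358

L=240.306 V=6794.482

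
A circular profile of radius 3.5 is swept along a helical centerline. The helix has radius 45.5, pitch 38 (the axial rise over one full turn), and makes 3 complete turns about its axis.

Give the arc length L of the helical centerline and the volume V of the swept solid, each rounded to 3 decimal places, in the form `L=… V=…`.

L=865.198 V=33296.725

2πR = 2π·45.5 = 285.884931
per-turn = √(285.884931² + 38²) = √(81730.1940 + 1444) = √83174.1940 = 288.399366
L = 3 × 288.399366 = 865.198097
V = π·3.5² × L = 38.484510 × 865.198097 = 33296.724807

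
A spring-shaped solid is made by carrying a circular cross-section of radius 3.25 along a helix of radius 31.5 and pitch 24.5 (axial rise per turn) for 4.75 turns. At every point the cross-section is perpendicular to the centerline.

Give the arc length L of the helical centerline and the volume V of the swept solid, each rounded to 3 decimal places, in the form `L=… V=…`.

2πR = 2π·31.5 = 197.920337
per-turn = √(197.920337² + 24.5²) = √(39172.4599 + 600.25) = √39772.7099 = 199.430965
L = 4.75 × 199.430965 = 947.297085
V = π·3.25² × L = 33.183072 × 947.297085 = 31434.227744

L=947.297 V=31434.228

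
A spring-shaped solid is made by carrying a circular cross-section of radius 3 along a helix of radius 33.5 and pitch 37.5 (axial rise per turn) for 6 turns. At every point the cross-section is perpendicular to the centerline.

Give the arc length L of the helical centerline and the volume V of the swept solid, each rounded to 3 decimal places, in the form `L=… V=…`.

2πR = 2π·33.5 = 210.486708
per-turn = √(210.486708² + 37.5²) = √(44304.6542 + 1406.25) = √45710.9042 = 213.801085
L = 6 × 213.801085 = 1282.806513
V = π·3² × L = 28.274334 × 1282.806513 = 36270.499653

L=1282.807 V=36270.500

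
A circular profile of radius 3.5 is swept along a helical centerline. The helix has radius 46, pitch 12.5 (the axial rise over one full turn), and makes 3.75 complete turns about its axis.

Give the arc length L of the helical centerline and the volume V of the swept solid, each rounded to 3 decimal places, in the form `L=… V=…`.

L=1084.863 V=41750.407

2πR = 2π·46 = 289.026524
per-turn = √(289.026524² + 12.5²) = √(83536.3317 + 156.25) = √83692.5817 = 289.296702
L = 3.75 × 289.296702 = 1084.862632
V = π·3.5² × L = 38.484510 × 1084.862632 = 41750.406802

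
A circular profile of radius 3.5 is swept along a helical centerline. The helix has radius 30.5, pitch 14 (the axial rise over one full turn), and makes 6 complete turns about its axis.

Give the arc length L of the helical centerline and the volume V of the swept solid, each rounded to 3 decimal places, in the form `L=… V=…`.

L=1152.887 V=44368.296

2πR = 2π·30.5 = 191.637152
per-turn = √(191.637152² + 14²) = √(36724.7980 + 196) = √36920.7980 = 192.147854
L = 6 × 192.147854 = 1152.887127
V = π·3.5² × L = 38.484510 × 1152.887127 = 44368.296168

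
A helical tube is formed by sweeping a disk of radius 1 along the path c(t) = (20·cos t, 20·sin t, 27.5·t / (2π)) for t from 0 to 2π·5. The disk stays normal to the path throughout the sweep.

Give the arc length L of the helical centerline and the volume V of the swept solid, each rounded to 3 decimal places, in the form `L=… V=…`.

L=643.188 V=2020.634

2πR = 2π·20 = 125.663706
per-turn = √(125.663706² + 27.5²) = √(15791.3670 + 756.25) = √16547.6170 = 128.637541
L = 5 × 128.637541 = 643.187707
V = π·1² × L = 3.141593 × 643.187707 = 2020.633774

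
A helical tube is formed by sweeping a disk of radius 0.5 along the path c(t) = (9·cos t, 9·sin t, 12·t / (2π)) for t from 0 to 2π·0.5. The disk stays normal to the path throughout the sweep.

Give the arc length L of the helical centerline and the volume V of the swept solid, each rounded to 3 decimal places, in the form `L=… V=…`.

2πR = 2π·9 = 56.548668
per-turn = √(56.548668² + 12²) = √(3197.7518 + 144) = √3341.7518 = 57.807887
L = 0.5 × 57.807887 = 28.903944
V = π·0.5² × L = 0.785398 × 28.903944 = 22.701104

L=28.904 V=22.701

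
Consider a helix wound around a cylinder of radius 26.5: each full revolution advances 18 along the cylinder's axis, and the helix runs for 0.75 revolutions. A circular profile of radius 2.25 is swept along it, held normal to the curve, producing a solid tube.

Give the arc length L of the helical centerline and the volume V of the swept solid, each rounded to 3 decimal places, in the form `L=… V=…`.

2πR = 2π·26.5 = 166.504411
per-turn = √(166.504411² + 18²) = √(27723.7188 + 324) = √28047.7188 = 167.474532
L = 0.75 × 167.474532 = 125.605899
V = π·2.25² × L = 15.904313 × 125.605899 = 1997.675505

L=125.606 V=1997.676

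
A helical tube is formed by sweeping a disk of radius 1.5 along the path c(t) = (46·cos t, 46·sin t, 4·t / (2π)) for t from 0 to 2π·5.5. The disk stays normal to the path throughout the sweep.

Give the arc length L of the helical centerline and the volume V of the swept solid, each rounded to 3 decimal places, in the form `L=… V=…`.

2πR = 2π·46 = 289.026524
per-turn = √(289.026524² + 4²) = √(83536.3317 + 16) = √83552.3317 = 289.054202
L = 5.5 × 289.054202 = 1589.798111
V = π·1.5² × L = 7.068583 × 1589.798111 = 11237.620646

L=1589.798 V=11237.621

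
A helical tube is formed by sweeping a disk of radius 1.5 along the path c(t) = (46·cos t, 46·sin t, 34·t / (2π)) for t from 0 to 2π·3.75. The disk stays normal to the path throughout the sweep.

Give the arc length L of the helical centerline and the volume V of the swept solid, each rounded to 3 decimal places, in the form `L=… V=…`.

L=1091.323 V=7714.108

2πR = 2π·46 = 289.026524
per-turn = √(289.026524² + 34²) = √(83536.3317 + 1156) = √84692.3317 = 291.019470
L = 3.75 × 291.019470 = 1091.323011
V = π·1.5² × L = 7.068583 × 1091.323011 = 7714.107795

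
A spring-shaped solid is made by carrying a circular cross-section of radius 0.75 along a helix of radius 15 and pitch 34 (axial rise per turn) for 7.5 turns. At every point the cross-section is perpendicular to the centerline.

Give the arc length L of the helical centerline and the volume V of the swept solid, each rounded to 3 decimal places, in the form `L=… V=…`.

L=751.448 V=1327.918

2πR = 2π·15 = 94.247780
per-turn = √(94.247780² + 34²) = √(8882.6440 + 1156) = √10038.6440 = 100.193033
L = 7.5 × 100.193033 = 751.447751
V = π·0.75² × L = 1.767146 × 751.447751 = 1327.917788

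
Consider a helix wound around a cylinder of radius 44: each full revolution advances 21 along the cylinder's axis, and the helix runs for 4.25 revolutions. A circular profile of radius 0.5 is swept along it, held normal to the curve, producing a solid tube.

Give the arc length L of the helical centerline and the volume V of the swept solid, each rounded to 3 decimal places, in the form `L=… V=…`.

2πR = 2π·44 = 276.460154
per-turn = √(276.460154² + 21²) = √(76430.2165 + 441) = √76871.2165 = 277.256590
L = 4.25 × 277.256590 = 1178.340506
V = π·0.5² × L = 0.785398 × 1178.340506 = 925.466469

L=1178.341 V=925.466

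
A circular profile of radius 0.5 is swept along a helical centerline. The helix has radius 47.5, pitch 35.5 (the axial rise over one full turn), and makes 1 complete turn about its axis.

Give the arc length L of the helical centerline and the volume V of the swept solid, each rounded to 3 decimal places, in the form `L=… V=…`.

2πR = 2π·47.5 = 298.451302
per-turn = √(298.451302² + 35.5²) = √(89073.1797 + 1260.25) = √90333.4297 = 300.555202
L = 1 × 300.555202 = 300.555202
V = π·0.5² × L = 0.785398 × 300.555202 = 236.055504

L=300.555 V=236.056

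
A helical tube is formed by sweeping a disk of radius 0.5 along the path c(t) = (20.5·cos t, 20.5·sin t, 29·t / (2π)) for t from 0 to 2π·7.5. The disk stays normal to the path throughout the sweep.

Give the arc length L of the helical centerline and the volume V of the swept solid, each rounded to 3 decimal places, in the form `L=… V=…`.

L=990.222 V=777.718

2πR = 2π·20.5 = 128.805299
per-turn = √(128.805299² + 29²) = √(16590.8050 + 841) = √17431.8050 = 132.029561
L = 7.5 × 132.029561 = 990.221708
V = π·0.5² × L = 0.785398 × 990.221708 = 777.718311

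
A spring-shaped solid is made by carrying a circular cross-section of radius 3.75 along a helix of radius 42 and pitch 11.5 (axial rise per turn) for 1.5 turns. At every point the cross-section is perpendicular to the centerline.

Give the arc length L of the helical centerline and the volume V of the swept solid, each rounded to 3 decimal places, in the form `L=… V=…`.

L=396.216 V=17504.302

2πR = 2π·42 = 263.893783
per-turn = √(263.893783² + 11.5²) = √(69639.9287 + 132.25) = √69772.1787 = 264.144238
L = 1.5 × 264.144238 = 396.216358
V = π·3.75² × L = 44.178647 × 396.216358 = 17504.302472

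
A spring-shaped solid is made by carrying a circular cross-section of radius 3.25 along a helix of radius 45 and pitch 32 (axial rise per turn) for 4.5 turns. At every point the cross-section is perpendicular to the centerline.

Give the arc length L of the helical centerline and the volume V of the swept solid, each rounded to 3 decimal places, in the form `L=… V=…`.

L=1280.468 V=42489.857

2πR = 2π·45 = 282.743339
per-turn = √(282.743339² + 32²) = √(79943.7956 + 1024) = √80967.7956 = 284.548407
L = 4.5 × 284.548407 = 1280.467829
V = π·3.25² × L = 33.183072 × 1280.467829 = 42489.856690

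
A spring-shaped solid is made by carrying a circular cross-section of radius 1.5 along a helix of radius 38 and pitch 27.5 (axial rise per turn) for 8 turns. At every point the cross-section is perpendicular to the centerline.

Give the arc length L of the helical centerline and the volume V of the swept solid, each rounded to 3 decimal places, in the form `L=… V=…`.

L=1922.716 V=13590.880

2πR = 2π·38 = 238.761042
per-turn = √(238.761042² + 27.5²) = √(57006.8350 + 756.25) = √57763.0850 = 240.339520
L = 8 × 240.339520 = 1922.716162
V = π·1.5² × L = 7.068583 × 1922.716162 = 13590.879684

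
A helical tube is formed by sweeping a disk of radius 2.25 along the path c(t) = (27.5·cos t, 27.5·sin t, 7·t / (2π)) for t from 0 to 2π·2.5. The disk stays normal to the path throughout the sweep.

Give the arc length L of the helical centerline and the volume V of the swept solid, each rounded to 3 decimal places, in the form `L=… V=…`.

2πR = 2π·27.5 = 172.787596
per-turn = √(172.787596² + 7²) = √(29855.5533 + 49) = √29904.5533 = 172.929330
L = 2.5 × 172.929330 = 432.323326
V = π·2.25² × L = 15.904313 × 432.323326 = 6875.805411

L=432.323 V=6875.805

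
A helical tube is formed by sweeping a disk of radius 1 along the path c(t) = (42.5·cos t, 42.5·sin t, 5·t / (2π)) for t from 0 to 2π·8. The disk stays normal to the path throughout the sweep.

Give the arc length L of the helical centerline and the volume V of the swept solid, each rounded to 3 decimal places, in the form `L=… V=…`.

2πR = 2π·42.5 = 267.035376
per-turn = √(267.035376² + 5²) = √(71307.8918 + 25) = √71332.8918 = 267.082182
L = 8 × 267.082182 = 2136.657454
V = π·1² × L = 3.141593 × 2136.657454 = 6712.507360

L=2136.657 V=6712.507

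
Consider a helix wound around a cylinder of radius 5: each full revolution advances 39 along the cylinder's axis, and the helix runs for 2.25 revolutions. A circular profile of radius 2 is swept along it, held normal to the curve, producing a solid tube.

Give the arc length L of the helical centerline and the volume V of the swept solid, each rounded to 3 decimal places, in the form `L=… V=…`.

L=112.679 V=1415.966

2πR = 2π·5 = 31.415927
per-turn = √(31.415927² + 39²) = √(986.9604 + 1521) = √2507.9604 = 50.079541
L = 2.25 × 50.079541 = 112.678968
V = π·2² × L = 12.566371 × 112.678968 = 1415.965667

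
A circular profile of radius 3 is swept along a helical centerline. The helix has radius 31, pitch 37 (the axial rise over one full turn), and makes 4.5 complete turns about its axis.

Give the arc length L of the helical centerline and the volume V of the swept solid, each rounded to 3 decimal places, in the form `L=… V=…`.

L=892.178 V=25225.747

2πR = 2π·31 = 194.778745
per-turn = √(194.778745² + 37²) = √(37938.7593 + 1369) = √39307.7593 = 198.261845
L = 4.5 × 198.261845 = 892.178304
V = π·3² × L = 28.274334 × 892.178304 = 25225.747251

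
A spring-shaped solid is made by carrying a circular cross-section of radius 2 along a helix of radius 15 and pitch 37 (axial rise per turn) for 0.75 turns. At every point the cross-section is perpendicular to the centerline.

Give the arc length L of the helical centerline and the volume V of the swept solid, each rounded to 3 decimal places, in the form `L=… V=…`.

L=75.938 V=954.263

2πR = 2π·15 = 94.247780
per-turn = √(94.247780² + 37²) = √(8882.6440 + 1369) = √10251.6440 = 101.250402
L = 0.75 × 101.250402 = 75.937802
V = π·2² × L = 12.566371 × 75.937802 = 954.262560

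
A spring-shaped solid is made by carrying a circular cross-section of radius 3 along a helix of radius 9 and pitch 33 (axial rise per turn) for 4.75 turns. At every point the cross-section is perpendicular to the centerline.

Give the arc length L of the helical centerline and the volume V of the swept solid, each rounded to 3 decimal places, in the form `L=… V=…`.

L=310.998 V=8793.265

2πR = 2π·9 = 56.548668
per-turn = √(56.548668² + 33²) = √(3197.7518 + 1089) = √4286.7518 = 65.473291
L = 4.75 × 65.473291 = 310.998132
V = π·3² × L = 28.274334 × 310.998132 = 8793.265019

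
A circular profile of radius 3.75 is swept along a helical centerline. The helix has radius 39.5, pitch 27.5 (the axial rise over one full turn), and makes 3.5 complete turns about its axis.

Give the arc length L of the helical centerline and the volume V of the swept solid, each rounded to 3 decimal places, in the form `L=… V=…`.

L=873.967 V=38610.659

2πR = 2π·39.5 = 248.185820
per-turn = √(248.185820² + 27.5²) = √(61596.2011 + 756.25) = √62352.4511 = 249.704728
L = 3.5 × 249.704728 = 873.966547
V = π·3.75² × L = 44.178647 × 873.966547 = 38610.659307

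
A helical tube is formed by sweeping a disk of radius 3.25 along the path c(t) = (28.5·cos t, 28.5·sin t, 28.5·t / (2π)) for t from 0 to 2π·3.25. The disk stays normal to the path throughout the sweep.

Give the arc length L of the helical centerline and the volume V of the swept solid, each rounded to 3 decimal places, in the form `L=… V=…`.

2πR = 2π·28.5 = 179.070781
per-turn = √(179.070781² + 28.5²) = √(32066.3447 + 812.25) = √32878.5947 = 181.324556
L = 3.25 × 181.324556 = 589.304808
V = π·3.25² × L = 33.183072 × 589.304808 = 19554.944105

L=589.305 V=19554.944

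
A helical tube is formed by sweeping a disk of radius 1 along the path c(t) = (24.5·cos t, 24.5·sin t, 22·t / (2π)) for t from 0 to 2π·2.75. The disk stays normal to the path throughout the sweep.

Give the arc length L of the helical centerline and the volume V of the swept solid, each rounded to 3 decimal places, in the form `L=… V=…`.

L=427.631 V=1343.442

2πR = 2π·24.5 = 153.938040
per-turn = √(153.938040² + 22²) = √(23696.9202 + 484) = √24180.9202 = 155.502155
L = 2.75 × 155.502155 = 427.630926
V = π·1² × L = 3.141593 × 427.630926 = 1343.442175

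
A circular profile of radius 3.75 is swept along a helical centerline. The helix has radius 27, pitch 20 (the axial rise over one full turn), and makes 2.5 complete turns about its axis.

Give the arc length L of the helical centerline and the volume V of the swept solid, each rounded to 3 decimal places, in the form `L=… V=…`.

L=427.052 V=18866.586

2πR = 2π·27 = 169.646003
per-turn = √(169.646003² + 20²) = √(28779.7664 + 400) = √29179.7664 = 170.820861
L = 2.5 × 170.820861 = 427.052152
V = π·3.75² × L = 44.178647 × 427.052152 = 18866.586125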